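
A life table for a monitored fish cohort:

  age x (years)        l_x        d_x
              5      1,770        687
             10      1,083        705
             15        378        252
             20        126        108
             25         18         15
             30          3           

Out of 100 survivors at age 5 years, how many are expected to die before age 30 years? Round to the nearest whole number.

The relevant probability is 1 − 3/1,770 = 0.998305.
Expected number = 100 × 0.998305 = 100.

100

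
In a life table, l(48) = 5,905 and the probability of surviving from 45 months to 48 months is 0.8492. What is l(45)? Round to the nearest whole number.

6954

l(45) = l(48) / p = 5,905 / 0.8492 = 6954.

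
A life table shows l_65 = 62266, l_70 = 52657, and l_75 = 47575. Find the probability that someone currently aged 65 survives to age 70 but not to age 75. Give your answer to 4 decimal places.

0.0816

We want 5|5q65 = (l_70 − l_75)/l_65.
This is the probability of reaching 70 but not 75, conditional on being alive at 65: (l_70 − l_75) / l_65.
= (52657 − 47575) / 62266 = 5082 / 62266 = 0.081618.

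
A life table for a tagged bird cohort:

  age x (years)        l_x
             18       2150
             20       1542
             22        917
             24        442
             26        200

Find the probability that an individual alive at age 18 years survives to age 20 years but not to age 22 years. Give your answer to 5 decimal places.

0.29070

This is the probability of reaching 20 but not 22, conditional on being alive at 18: (l_20 − l_22) / l_18.
= (1542 − 917) / 2150 = 625 / 2150 = 0.290698.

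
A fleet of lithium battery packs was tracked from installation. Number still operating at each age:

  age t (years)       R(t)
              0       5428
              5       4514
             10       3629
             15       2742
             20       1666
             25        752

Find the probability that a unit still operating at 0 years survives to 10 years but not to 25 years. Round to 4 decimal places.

0.5300

This is the probability of reaching 10 but not 25, conditional on being operational at 0: (R(10) − R(25)) / R(0).
= (3629 − 752) / 5428 = 2877 / 5428 = 0.530029.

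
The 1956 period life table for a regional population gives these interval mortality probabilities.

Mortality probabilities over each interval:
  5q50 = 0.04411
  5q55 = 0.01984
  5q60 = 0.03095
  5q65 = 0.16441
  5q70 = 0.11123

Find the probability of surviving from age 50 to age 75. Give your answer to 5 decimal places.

Survival from 50 to 75 is the product of surviving each interval: (1 − 0.04411) × (1 − 0.01984) × (1 − 0.03095) × (1 − 0.16441) × (1 − 0.11123).
= 0.95589 × 0.98016 × 0.96905 × 0.83559 × 0.88877 = 0.674270.

0.67427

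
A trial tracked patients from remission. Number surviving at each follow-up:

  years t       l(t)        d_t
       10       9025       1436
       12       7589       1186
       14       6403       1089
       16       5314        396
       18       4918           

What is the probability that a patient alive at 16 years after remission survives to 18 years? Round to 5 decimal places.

The conditional survival probability is l(18)/l(16) = 4918/5314 = 0.925480.

0.92548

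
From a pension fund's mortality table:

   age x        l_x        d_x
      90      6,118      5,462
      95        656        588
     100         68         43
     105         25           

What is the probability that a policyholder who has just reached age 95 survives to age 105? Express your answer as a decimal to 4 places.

0.0381

The conditional survival probability is l_105/l_95 = 25/656 = 0.038110.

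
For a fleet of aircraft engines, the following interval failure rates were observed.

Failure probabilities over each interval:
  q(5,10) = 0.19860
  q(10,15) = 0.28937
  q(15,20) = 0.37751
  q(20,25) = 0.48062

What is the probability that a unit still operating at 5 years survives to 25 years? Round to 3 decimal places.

0.184

Survival from 5 to 25 is the product of surviving each interval: (1 − 0.19860) × (1 − 0.28937) × (1 − 0.37751) × (1 − 0.48062).
= 0.80140 × 0.71063 × 0.62249 × 0.51938 = 0.184124.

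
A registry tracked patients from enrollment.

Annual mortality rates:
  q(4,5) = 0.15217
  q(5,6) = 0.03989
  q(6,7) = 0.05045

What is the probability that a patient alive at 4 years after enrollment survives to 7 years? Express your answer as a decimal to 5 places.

P(survive 4→7) = (1 − 0.15217) × (1 − 0.03989) × (1 − 0.05045).
= 0.84783 × 0.96011 × 0.94955 = 0.772943.

0.77294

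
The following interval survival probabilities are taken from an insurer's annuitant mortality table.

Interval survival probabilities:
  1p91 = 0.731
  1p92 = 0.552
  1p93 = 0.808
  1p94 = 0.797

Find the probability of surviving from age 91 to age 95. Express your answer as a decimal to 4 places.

4p91 = 0.731 × 0.552 × 0.808 × 0.797.
= 0.259852.

0.2599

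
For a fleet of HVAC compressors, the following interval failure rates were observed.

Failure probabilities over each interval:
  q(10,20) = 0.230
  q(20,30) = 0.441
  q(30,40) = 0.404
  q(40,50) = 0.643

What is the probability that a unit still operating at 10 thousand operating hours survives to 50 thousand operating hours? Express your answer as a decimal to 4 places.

P(survive 10→50) = (1 − 0.230) × (1 − 0.441) × (1 − 0.404) × (1 − 0.643).
= 0.770 × 0.559 × 0.596 × 0.357 = 0.091583.

0.0916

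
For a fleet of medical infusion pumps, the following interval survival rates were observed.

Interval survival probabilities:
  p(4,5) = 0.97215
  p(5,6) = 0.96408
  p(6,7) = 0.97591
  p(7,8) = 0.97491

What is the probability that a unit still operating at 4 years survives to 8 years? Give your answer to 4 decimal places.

0.8917

The overall survival probability is 0.97215 × 0.96408 × 0.97591 × 0.97491.
= 0.891704.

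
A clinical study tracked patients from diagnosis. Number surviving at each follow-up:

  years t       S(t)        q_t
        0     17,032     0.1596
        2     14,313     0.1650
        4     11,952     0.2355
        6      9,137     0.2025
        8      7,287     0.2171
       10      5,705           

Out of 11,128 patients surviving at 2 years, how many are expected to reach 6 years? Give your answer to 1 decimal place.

7103.8

The relevant probability is 9,137/14,313 = 0.638371.
Expected number = 11,128 × 0.638371 = 7103.8.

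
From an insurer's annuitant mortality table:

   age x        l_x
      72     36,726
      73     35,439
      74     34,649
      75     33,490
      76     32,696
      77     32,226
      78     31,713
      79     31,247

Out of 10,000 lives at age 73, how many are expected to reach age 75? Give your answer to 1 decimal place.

9450.0

The relevant probability is 33,490/35,439 = 0.945004.
Expected number = 10,000 × 0.945004 = 9450.0.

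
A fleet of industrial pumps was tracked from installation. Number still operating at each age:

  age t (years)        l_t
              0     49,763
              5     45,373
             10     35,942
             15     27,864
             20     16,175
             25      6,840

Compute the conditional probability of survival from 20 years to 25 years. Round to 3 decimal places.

0.423

The conditional survival probability is l_25/l_20 = 6,840/16,175 = 0.422875.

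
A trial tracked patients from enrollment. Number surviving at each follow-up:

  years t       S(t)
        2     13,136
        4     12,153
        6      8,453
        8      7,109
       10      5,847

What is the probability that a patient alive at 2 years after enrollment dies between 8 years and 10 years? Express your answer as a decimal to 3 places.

0.096

This is the probability of reaching 8 but not 10, conditional on being alive at 2: (S(8) − S(10)) / S(2).
= (7,109 − 5,847) / 13,136 = 1,262 / 13,136 = 0.096072.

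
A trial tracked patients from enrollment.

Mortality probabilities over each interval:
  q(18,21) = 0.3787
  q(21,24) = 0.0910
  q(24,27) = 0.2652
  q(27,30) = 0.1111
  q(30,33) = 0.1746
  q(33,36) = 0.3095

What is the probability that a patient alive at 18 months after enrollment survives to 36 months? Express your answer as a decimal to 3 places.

Survival from 18 to 36 is the product of surviving each interval: (1 − 0.3787) × (1 − 0.0910) × (1 − 0.2652) × (1 − 0.1111) × (1 − 0.1746) × (1 − 0.3095).
= 0.6213 × 0.9090 × 0.7348 × 0.8889 × 0.8254 × 0.6905 = 0.210240.

0.210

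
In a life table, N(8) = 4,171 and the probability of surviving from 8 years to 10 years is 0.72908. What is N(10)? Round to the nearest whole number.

N(10) = N(8) × p = 4,171 × 0.72908 = 3041.

3041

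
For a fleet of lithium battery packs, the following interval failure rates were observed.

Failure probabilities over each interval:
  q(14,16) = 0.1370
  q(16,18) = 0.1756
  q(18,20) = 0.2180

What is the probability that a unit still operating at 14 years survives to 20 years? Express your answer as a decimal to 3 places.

0.556

Chaining the interval survival probabilities: (1 − 0.1370) × (1 − 0.1756) × (1 − 0.2180).
= 0.8630 × 0.8244 × 0.7820 = 0.556360.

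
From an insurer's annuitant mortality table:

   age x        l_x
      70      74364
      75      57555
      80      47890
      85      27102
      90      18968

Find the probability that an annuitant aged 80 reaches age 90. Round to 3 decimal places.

We want 10p80 = l_90/l_80.
The conditional survival probability is l_90/l_80 = 18968/47890 = 0.396074.

0.396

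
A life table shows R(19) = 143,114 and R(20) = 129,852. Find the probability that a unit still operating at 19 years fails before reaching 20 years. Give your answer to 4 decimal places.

0.0927

P(fail before 20 | operational at 19) = 1 − R(20)/R(19) = 1 − 129,852/143,114 = (13,262)/143,114 = 0.092667.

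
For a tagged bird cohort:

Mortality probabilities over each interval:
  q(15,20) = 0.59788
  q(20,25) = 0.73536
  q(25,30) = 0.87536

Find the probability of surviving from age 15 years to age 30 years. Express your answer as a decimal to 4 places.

Chaining the interval survival probabilities: (1 − 0.59788) × (1 − 0.73536) × (1 − 0.87536).
= 0.40212 × 0.26464 × 0.12464 = 0.013264.

0.0133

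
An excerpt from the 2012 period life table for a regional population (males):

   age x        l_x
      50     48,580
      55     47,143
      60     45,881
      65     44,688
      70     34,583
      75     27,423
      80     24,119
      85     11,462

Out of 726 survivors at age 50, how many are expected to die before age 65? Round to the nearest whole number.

58

The relevant probability is 1 − 44,688/48,580 = 0.080115.
Expected number = 726 × 0.080115 = 58.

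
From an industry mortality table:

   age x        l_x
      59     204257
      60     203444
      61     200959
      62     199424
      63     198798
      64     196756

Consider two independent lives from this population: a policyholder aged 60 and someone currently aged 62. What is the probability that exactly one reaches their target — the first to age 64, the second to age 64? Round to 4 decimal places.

p₁ = l_64/l_60 = 196756/203444 = 0.967126; p₂ = l_64/l_62 = 196756/199424 = 0.986621.
P(exactly one) = p₁(1−p₂) + (1−p₁)p₂ = 0.012939 + 0.032434 = 0.045373.

0.0454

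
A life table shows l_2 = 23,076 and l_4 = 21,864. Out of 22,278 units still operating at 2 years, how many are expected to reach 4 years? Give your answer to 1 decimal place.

21107.9

The relevant probability is 21,864/23,076 = 0.947478.
Expected number = 22,278 × 0.947478 = 21107.9.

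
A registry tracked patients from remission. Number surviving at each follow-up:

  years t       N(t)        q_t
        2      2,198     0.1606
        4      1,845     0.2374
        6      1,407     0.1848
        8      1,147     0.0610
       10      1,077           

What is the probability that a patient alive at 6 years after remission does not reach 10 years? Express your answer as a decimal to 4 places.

P(die before 10 | alive at 6) = 1 − N(10)/N(6) = 1 − 1,077/1,407 = (330)/1,407 = 0.234542.

0.2345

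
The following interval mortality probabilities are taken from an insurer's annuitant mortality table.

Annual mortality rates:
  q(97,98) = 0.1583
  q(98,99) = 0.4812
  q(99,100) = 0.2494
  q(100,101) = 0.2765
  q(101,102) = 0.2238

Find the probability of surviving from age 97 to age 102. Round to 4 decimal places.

0.1841

Chaining the interval survival probabilities: (1 − 0.1583) × (1 − 0.4812) × (1 − 0.2494) × (1 − 0.2765) × (1 − 0.2238).
= 0.8417 × 0.5188 × 0.7506 × 0.7235 × 0.7762 = 0.184068.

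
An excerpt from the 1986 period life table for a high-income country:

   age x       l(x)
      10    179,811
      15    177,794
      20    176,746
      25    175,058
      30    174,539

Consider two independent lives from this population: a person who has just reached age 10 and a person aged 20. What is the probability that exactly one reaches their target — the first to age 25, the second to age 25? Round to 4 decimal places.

0.0355

p₁ = l(25)/l(10) = 175,058/179,811 = 0.973567; p₂ = l(25)/l(20) = 175,058/176,746 = 0.990450.
P(exactly one) = p₁(1−p₂) + (1−p₁)p₂ = 0.009298 + 0.026181 = 0.035478.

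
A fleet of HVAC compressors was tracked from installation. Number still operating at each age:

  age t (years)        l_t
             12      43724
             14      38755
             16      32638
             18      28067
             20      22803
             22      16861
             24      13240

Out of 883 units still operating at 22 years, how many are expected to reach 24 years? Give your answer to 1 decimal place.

The relevant probability is 13240/16861 = 0.785244.
Expected number = 883 × 0.785244 = 693.4.

693.4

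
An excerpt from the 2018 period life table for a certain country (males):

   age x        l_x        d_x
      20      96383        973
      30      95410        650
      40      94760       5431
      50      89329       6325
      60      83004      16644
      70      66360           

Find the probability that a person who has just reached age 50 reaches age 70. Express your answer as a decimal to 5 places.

0.74287

We want 20p50 = l_70/l_50.
The conditional survival probability is l_70/l_50 = 66360/89329 = 0.742872.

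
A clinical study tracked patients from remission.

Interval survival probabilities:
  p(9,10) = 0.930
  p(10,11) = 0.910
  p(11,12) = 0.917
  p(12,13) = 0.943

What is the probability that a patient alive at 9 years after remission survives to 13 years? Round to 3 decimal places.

0.732

P(survive 9→13) = 0.930 × 0.910 × 0.917 × 0.943.
= 0.731822.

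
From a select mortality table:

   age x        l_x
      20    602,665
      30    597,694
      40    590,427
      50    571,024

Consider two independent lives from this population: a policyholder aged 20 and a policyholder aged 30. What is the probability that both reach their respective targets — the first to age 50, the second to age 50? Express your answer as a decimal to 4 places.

0.9052

p₁ = l_50/l_20 = 571,024/602,665 = 0.947498; p₂ = l_50/l_30 = 571,024/597,694 = 0.955379.
P(both) = p₁ × p₂ = 0.947498 × 0.955379 = 0.905220.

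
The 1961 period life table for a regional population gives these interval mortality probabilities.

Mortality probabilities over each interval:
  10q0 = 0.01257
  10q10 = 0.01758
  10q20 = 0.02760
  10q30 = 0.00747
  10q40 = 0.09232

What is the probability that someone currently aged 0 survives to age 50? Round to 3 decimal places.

0.850

Chaining the interval survival probabilities: (1 − 0.01257) × (1 − 0.01758) × (1 − 0.02760) × (1 − 0.00747) × (1 − 0.09232).
= 0.98743 × 0.98242 × 0.97240 × 0.99253 × 0.90768 = 0.849816.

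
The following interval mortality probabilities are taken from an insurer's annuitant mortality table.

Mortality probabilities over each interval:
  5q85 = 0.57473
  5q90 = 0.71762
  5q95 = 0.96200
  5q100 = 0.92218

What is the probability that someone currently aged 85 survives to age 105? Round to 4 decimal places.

Chaining the interval survival probabilities: (1 − 0.57473) × (1 − 0.71762) × (1 − 0.96200) × (1 − 0.92218).
= 0.42527 × 0.28238 × 0.03800 × 0.07782 = 0.000355.

0.0004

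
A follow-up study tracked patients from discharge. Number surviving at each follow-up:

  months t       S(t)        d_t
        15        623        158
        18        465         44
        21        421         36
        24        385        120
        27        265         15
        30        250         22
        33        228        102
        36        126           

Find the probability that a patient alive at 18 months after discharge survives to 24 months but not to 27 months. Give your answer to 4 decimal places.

0.2581

This is the probability of reaching 24 but not 27, conditional on being alive at 18: (S(24) − S(27)) / S(18).
= (385 − 265) / 465 = 120 / 465 = 0.258065.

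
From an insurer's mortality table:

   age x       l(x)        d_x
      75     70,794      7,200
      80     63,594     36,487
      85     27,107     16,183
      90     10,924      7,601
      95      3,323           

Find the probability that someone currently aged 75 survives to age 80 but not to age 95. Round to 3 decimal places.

0.851

This is the probability of reaching 80 but not 95, conditional on being alive at 75: (l(80) − l(95)) / l(75).
= (63,594 − 3,323) / 70,794 = 60,271 / 70,794 = 0.851357.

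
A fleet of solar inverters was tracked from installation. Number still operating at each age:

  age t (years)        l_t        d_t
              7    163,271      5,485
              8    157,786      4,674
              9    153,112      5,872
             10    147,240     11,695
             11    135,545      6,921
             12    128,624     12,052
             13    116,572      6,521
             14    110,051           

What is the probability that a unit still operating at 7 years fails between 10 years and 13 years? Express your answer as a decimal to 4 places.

This is the probability of reaching 10 but not 13, conditional on being operational at 7: (l_10 − l_13) / l_7.
= (147,240 − 116,572) / 163,271 = 30,668 / 163,271 = 0.187835.

0.1878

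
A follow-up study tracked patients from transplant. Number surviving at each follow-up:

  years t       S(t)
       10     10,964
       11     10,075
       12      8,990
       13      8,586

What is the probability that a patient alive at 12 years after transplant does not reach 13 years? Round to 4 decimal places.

P(die before 13 | alive at 12) = 1 − S(13)/S(12) = 1 − 8,586/8,990 = (404)/8,990 = 0.044939.

0.0449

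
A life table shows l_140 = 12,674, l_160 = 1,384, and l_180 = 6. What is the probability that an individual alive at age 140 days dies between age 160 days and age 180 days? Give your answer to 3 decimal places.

0.109

This is the probability of reaching 160 but not 180, conditional on being alive at 140: (l_160 − l_180) / l_140.
= (1,384 − 6) / 12,674 = 1,378 / 12,674 = 0.108727.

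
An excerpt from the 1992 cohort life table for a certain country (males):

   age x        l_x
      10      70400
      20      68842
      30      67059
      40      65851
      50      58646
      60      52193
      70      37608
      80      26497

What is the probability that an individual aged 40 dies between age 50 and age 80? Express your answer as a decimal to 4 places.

0.4882

This is the probability of reaching 50 but not 80, conditional on being alive at 40: (l_50 − l_80) / l_40.
= (58646 − 26497) / 65851 = 32149 / 65851 = 0.488208.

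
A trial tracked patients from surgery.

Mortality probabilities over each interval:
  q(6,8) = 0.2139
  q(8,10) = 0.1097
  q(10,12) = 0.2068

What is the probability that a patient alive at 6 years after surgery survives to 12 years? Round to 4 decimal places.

Chaining the interval survival probabilities: (1 − 0.2139) × (1 − 0.1097) × (1 − 0.2068).
= 0.7861 × 0.8903 × 0.7932 = 0.555133.

0.5551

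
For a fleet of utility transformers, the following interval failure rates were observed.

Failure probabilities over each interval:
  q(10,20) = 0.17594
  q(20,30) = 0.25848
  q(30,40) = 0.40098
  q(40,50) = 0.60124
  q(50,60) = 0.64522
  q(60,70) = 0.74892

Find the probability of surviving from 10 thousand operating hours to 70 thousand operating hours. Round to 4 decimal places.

0.0130

Survival from 10 to 70 is the product of surviving each interval: (1 − 0.17594) × (1 − 0.25848) × (1 − 0.40098) × (1 − 0.60124) × (1 − 0.64522) × (1 − 0.74892).
= 0.82406 × 0.74152 × 0.59902 × 0.39876 × 0.35478 × 0.25108 = 0.013002.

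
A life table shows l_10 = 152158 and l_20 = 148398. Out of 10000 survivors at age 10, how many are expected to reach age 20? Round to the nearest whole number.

The relevant probability is 148398/152158 = 0.975289.
Expected number = 10000 × 0.975289 = 9753.

9753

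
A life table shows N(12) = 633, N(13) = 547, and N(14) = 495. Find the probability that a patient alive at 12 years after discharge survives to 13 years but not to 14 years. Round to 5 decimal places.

0.08215

This is the probability of reaching 13 but not 14, conditional on being alive at 12: (N(13) − N(14)) / N(12).
= (547 − 495) / 633 = 52 / 633 = 0.082148.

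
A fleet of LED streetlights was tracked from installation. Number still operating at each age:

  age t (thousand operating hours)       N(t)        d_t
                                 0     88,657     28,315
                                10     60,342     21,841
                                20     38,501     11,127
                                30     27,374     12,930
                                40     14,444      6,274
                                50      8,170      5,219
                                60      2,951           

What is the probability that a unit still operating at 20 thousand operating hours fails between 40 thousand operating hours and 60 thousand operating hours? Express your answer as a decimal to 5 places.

0.29851

This is the probability of reaching 40 but not 60, conditional on being operational at 20: (N(40) − N(60)) / N(20).
= (14,444 − 2,951) / 38,501 = 11,493 / 38,501 = 0.298512.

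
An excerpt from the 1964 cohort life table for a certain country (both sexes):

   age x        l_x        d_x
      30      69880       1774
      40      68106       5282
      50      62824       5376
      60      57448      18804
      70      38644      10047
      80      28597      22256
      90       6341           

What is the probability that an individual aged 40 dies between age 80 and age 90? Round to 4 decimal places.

0.3268

We want 40|10q40 = (l_80 − l_90)/l_40.
This is the probability of reaching 80 but not 90, conditional on being alive at 40: (l_80 − l_90) / l_40.
= (28597 − 6341) / 68106 = 22256 / 68106 = 0.326785.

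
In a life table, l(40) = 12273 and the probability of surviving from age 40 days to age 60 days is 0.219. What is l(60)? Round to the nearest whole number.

2688

l(60) = l(40) × p = 12273 × 0.219 = 2688.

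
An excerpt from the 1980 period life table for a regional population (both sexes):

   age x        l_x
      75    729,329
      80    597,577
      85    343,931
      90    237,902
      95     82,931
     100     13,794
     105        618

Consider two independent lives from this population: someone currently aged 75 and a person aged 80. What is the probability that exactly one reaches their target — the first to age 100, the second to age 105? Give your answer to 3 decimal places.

p₁ = l_100/l_75 = 13,794/729,329 = 0.018913; p₂ = l_105/l_80 = 618/597,577 = 0.001034.
P(exactly one) = p₁(1−p₂) + (1−p₁)p₂ = 0.018893 + 0.001014 = 0.019908.

0.020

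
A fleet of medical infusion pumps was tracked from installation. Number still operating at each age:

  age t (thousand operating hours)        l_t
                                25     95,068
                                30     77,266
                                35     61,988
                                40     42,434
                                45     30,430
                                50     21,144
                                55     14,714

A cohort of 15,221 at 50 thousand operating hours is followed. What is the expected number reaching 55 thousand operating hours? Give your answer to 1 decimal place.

10592.2

The relevant probability is 14,714/21,144 = 0.695895.
Expected number = 15,221 × 0.695895 = 10592.2.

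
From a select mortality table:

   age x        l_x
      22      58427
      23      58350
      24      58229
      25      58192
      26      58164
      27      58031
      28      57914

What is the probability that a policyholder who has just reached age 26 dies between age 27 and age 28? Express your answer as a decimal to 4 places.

0.0020

This is the probability of reaching 27 but not 28, conditional on being alive at 26: (l_27 − l_28) / l_26.
= (58031 − 57914) / 58164 = 117 / 58164 = 0.002012.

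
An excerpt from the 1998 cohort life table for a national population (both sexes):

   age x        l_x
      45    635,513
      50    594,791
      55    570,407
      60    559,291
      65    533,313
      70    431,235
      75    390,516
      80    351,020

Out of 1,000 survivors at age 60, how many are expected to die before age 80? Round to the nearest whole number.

The relevant probability is 1 − 351,020/559,291 = 0.372384.
Expected number = 1,000 × 0.372384 = 372.

372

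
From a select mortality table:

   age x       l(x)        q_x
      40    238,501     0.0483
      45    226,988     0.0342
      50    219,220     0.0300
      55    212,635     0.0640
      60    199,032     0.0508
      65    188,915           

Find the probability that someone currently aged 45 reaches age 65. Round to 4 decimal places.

The conditional survival probability is l(65)/l(45) = 188,915/226,988 = 0.832269.

0.8323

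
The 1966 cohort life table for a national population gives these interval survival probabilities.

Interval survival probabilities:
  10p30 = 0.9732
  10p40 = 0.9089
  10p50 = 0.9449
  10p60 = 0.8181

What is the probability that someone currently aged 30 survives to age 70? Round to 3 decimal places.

The overall survival probability is 0.9732 × 0.9089 × 0.9449 × 0.8181.
= 0.683771.

0.684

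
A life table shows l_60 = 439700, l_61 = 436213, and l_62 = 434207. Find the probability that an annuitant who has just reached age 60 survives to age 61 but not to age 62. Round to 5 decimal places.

We want 1|1q60 = (l_61 − l_62)/l_60.
This is the probability of reaching 61 but not 62, conditional on being alive at 60: (l_61 − l_62) / l_60.
= (436213 − 434207) / 439700 = 2006 / 439700 = 0.004562.

0.00456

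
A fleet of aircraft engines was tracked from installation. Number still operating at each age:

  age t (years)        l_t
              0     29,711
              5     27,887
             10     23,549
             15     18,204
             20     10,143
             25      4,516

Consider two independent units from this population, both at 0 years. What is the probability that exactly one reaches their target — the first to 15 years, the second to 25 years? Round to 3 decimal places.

0.578

p₁ = l_15/l_0 = 18,204/29,711 = 0.612702; p₂ = l_25/l_0 = 4,516/29,711 = 0.151998.
P(exactly one) = p₁(1−p₂) + (1−p₁)p₂ = 0.519573 + 0.058869 = 0.578441.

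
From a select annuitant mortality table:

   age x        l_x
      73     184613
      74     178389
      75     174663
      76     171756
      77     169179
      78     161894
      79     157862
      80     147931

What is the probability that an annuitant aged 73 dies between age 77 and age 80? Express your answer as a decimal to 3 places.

0.115

This is the probability of reaching 77 but not 80, conditional on being alive at 73: (l_77 − l_80) / l_73.
= (169179 − 147931) / 184613 = 21248 / 184613 = 0.115095.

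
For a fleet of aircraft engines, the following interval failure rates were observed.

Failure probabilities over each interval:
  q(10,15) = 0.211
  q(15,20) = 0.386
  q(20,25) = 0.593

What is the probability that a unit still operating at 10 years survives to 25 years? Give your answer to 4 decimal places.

Chaining the interval survival probabilities: (1 − 0.211) × (1 − 0.386) × (1 − 0.593).
= 0.789 × 0.614 × 0.407 = 0.197170.

0.1972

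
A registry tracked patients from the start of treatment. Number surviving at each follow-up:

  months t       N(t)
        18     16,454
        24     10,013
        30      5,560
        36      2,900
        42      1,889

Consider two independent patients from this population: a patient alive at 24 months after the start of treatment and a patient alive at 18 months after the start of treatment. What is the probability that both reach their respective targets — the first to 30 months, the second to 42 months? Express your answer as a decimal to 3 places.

p₁ = N(30)/N(24) = 5,560/10,013 = 0.555278; p₂ = N(42)/N(18) = 1,889/16,454 = 0.114805.
P(both) = p₁ × p₂ = 0.555278 × 0.114805 = 0.063749.

0.064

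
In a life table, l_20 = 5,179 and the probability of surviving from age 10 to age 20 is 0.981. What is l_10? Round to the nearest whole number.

5279

l_10 = l_20 / p = 5,179 / 0.981 = 5279.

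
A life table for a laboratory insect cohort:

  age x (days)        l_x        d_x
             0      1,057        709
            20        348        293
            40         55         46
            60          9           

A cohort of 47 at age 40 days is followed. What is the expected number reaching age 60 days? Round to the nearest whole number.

The relevant probability is 9/55 = 0.163636.
Expected number = 47 × 0.163636 = 8.

8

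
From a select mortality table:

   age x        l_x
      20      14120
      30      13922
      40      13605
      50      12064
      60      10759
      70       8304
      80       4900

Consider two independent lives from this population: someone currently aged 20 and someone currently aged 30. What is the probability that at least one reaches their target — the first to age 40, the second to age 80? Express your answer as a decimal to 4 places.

0.9764

p₁ = l_40/l_20 = 13605/14120 = 0.963527; p₂ = l_80/l_30 = 4900/13922 = 0.351961.
P(at least one) = 1 − (1−p₁)(1−p₂) = 1 − 0.036473 × 0.648039 = 0.976364.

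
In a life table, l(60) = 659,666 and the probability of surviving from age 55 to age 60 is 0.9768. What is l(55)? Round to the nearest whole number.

675334

l(55) = l(60) / p = 659,666 / 0.9768 = 675334.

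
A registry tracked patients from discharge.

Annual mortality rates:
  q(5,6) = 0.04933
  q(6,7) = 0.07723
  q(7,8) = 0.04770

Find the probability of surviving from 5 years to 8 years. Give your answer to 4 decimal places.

0.8354

The overall survival probability is (1 − 0.04933) × (1 − 0.07723) × (1 − 0.04770).
= 0.95067 × 0.92277 × 0.95230 = 0.835405.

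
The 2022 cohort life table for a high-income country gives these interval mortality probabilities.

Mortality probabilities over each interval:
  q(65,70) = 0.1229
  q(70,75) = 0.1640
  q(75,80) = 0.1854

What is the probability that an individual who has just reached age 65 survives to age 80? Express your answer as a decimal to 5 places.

Chaining the interval survival probabilities: (1 − 0.1229) × (1 − 0.1640) × (1 − 0.1854).
= 0.8771 × 0.8360 × 0.8146 = 0.597310.

0.59731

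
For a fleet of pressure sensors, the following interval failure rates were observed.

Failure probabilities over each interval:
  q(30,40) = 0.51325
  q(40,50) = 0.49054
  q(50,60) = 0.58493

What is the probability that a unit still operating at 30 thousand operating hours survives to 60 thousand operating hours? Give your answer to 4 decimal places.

Chaining the interval survival probabilities: (1 − 0.51325) × (1 − 0.49054) × (1 − 0.58493).
= 0.48675 × 0.50946 × 0.41507 = 0.102929.

0.1029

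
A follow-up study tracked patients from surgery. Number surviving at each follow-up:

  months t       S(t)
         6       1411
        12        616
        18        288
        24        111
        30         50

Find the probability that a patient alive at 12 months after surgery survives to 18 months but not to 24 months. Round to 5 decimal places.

0.28734

This is the probability of reaching 18 but not 24, conditional on being alive at 12: (S(18) − S(24)) / S(12).
= (288 − 111) / 616 = 177 / 616 = 0.287338.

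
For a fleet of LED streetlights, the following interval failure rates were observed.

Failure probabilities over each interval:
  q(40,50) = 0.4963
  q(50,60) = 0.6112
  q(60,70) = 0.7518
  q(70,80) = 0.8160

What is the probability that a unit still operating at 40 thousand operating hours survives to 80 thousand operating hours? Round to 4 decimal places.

The overall survival probability is (1 − 0.4963) × (1 − 0.6112) × (1 − 0.7518) × (1 − 0.8160).
= 0.5037 × 0.3888 × 0.2482 × 0.1840 = 0.008944.

0.0089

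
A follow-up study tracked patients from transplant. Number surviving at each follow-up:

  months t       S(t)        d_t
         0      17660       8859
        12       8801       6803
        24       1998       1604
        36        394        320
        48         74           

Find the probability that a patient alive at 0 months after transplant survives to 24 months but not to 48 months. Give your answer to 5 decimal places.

0.10895

This is the probability of reaching 24 but not 48, conditional on being alive at 0: (S(24) − S(48)) / S(0).
= (1998 − 74) / 17660 = 1924 / 17660 = 0.108947.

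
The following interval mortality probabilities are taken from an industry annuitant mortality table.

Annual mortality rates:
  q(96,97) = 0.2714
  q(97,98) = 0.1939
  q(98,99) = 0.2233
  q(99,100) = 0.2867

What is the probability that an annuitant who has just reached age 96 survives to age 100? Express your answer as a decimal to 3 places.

0.325

The overall survival probability is (1 − 0.2714) × (1 − 0.1939) × (1 − 0.2233) × (1 − 0.2867).
= 0.7286 × 0.8061 × 0.7767 × 0.7133 = 0.325390.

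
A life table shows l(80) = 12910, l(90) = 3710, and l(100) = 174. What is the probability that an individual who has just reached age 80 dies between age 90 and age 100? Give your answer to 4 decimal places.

0.2739

This is the probability of reaching 90 but not 100, conditional on being alive at 80: (l(90) − l(100)) / l(80).
= (3710 − 174) / 12910 = 3536 / 12910 = 0.273896.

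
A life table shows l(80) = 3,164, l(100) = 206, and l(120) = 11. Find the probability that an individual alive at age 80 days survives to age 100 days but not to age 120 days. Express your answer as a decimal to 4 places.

This is the probability of reaching 100 but not 120, conditional on being alive at 80: (l(100) − l(120)) / l(80).
= (206 − 11) / 3,164 = 195 / 3,164 = 0.061631.

0.0616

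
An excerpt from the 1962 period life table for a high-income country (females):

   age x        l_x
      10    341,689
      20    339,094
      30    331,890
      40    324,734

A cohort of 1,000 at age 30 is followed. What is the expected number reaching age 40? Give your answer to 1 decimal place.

978.4

The relevant probability is 324,734/331,890 = 0.978439.
Expected number = 1,000 × 0.978439 = 978.4.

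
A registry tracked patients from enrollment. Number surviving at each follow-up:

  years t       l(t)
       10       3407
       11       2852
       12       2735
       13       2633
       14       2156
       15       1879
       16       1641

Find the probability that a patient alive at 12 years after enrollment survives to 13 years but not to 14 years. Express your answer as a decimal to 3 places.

0.174

This is the probability of reaching 13 but not 14, conditional on being alive at 12: (l(13) − l(14)) / l(12).
= (2633 − 2156) / 2735 = 477 / 2735 = 0.174406.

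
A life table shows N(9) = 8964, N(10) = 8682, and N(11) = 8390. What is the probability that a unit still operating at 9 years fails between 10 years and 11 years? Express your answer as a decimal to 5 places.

0.03257

This is the probability of reaching 10 but not 11, conditional on being operational at 9: (N(10) − N(11)) / N(9).
= (8682 − 8390) / 8964 = 292 / 8964 = 0.032575.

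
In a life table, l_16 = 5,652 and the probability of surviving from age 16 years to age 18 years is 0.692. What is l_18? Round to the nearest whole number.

l_18 = l_16 × p = 5,652 × 0.692 = 3911.

3911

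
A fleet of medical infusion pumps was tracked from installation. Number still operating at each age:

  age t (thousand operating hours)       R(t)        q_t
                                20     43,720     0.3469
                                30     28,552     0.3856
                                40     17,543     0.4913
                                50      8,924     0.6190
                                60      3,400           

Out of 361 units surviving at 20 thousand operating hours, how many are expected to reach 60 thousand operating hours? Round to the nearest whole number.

28

The relevant probability is 3,400/43,720 = 0.077768.
Expected number = 361 × 0.077768 = 28.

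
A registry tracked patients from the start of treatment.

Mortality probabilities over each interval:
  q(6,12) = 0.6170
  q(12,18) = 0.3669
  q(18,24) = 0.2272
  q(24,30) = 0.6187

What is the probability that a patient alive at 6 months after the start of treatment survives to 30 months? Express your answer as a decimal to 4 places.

Survival from 6 to 30 is the product of surviving each interval: (1 − 0.6170) × (1 − 0.3669) × (1 − 0.2272) × (1 − 0.6187).
= 0.3830 × 0.6331 × 0.7728 × 0.3813 = 0.071450.

0.0715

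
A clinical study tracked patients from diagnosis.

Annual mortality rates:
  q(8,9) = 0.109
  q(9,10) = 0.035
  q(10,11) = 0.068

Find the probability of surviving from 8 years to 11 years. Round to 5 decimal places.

0.80135

P(survive 8→11) = (1 − 0.109) × (1 − 0.035) × (1 − 0.068).
= 0.891 × 0.965 × 0.932 = 0.801348.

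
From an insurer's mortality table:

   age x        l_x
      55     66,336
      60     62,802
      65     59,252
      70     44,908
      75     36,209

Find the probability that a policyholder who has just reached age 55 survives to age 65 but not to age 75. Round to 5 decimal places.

This is the probability of reaching 65 but not 75, conditional on being alive at 55: (l_65 − l_75) / l_55.
= (59,252 − 36,209) / 66,336 = 23,043 / 66,336 = 0.347368.

0.34737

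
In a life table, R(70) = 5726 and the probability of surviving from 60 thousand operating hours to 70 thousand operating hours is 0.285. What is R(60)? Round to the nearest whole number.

R(60) = R(70) / p = 5726 / 0.285 = 20091.

20091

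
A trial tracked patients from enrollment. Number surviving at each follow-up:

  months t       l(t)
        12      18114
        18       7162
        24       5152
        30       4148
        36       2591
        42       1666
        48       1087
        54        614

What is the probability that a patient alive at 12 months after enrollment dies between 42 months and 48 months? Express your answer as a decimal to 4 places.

0.0320

This is the probability of reaching 42 but not 48, conditional on being alive at 12: (l(42) − l(48)) / l(12).
= (1666 − 1087) / 18114 = 579 / 18114 = 0.031964.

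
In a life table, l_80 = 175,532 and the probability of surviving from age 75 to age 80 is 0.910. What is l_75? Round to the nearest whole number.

l_75 = l_80 / p = 175,532 / 0.910 = 192892.

192892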